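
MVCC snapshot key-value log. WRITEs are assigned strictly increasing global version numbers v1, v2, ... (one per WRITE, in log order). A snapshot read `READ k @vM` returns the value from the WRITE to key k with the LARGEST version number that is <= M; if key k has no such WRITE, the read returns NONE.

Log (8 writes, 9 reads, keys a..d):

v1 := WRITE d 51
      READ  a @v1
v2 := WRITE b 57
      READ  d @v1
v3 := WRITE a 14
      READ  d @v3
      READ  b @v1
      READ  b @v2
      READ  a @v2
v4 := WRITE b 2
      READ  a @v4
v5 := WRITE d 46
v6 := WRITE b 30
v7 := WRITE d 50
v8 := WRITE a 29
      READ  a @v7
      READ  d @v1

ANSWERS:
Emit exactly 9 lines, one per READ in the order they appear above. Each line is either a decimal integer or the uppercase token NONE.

Answer: NONE
51
51
NONE
57
NONE
14
14
51

Derivation:
v1: WRITE d=51  (d history now [(1, 51)])
READ a @v1: history=[] -> no version <= 1 -> NONE
v2: WRITE b=57  (b history now [(2, 57)])
READ d @v1: history=[(1, 51)] -> pick v1 -> 51
v3: WRITE a=14  (a history now [(3, 14)])
READ d @v3: history=[(1, 51)] -> pick v1 -> 51
READ b @v1: history=[(2, 57)] -> no version <= 1 -> NONE
READ b @v2: history=[(2, 57)] -> pick v2 -> 57
READ a @v2: history=[(3, 14)] -> no version <= 2 -> NONE
v4: WRITE b=2  (b history now [(2, 57), (4, 2)])
READ a @v4: history=[(3, 14)] -> pick v3 -> 14
v5: WRITE d=46  (d history now [(1, 51), (5, 46)])
v6: WRITE b=30  (b history now [(2, 57), (4, 2), (6, 30)])
v7: WRITE d=50  (d history now [(1, 51), (5, 46), (7, 50)])
v8: WRITE a=29  (a history now [(3, 14), (8, 29)])
READ a @v7: history=[(3, 14), (8, 29)] -> pick v3 -> 14
READ d @v1: history=[(1, 51), (5, 46), (7, 50)] -> pick v1 -> 51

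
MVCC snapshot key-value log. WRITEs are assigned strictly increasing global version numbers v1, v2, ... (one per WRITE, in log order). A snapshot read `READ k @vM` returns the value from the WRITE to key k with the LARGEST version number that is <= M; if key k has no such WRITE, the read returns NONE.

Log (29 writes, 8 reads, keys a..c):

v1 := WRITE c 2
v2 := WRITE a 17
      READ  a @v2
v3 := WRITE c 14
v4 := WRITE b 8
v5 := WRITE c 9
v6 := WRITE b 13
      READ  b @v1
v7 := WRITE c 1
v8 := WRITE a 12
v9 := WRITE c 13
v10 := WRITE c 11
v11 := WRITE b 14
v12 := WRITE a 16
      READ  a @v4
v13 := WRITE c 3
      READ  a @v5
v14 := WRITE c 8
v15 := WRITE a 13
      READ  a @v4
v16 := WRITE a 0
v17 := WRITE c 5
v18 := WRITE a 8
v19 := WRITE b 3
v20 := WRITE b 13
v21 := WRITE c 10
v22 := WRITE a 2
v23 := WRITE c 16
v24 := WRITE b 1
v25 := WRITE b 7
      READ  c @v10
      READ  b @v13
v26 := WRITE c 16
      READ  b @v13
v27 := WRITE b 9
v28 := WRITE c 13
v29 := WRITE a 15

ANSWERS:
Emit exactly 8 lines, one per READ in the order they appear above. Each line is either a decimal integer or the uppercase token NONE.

Answer: 17
NONE
17
17
17
11
14
14

Derivation:
v1: WRITE c=2  (c history now [(1, 2)])
v2: WRITE a=17  (a history now [(2, 17)])
READ a @v2: history=[(2, 17)] -> pick v2 -> 17
v3: WRITE c=14  (c history now [(1, 2), (3, 14)])
v4: WRITE b=8  (b history now [(4, 8)])
v5: WRITE c=9  (c history now [(1, 2), (3, 14), (5, 9)])
v6: WRITE b=13  (b history now [(4, 8), (6, 13)])
READ b @v1: history=[(4, 8), (6, 13)] -> no version <= 1 -> NONE
v7: WRITE c=1  (c history now [(1, 2), (3, 14), (5, 9), (7, 1)])
v8: WRITE a=12  (a history now [(2, 17), (8, 12)])
v9: WRITE c=13  (c history now [(1, 2), (3, 14), (5, 9), (7, 1), (9, 13)])
v10: WRITE c=11  (c history now [(1, 2), (3, 14), (5, 9), (7, 1), (9, 13), (10, 11)])
v11: WRITE b=14  (b history now [(4, 8), (6, 13), (11, 14)])
v12: WRITE a=16  (a history now [(2, 17), (8, 12), (12, 16)])
READ a @v4: history=[(2, 17), (8, 12), (12, 16)] -> pick v2 -> 17
v13: WRITE c=3  (c history now [(1, 2), (3, 14), (5, 9), (7, 1), (9, 13), (10, 11), (13, 3)])
READ a @v5: history=[(2, 17), (8, 12), (12, 16)] -> pick v2 -> 17
v14: WRITE c=8  (c history now [(1, 2), (3, 14), (5, 9), (7, 1), (9, 13), (10, 11), (13, 3), (14, 8)])
v15: WRITE a=13  (a history now [(2, 17), (8, 12), (12, 16), (15, 13)])
READ a @v4: history=[(2, 17), (8, 12), (12, 16), (15, 13)] -> pick v2 -> 17
v16: WRITE a=0  (a history now [(2, 17), (8, 12), (12, 16), (15, 13), (16, 0)])
v17: WRITE c=5  (c history now [(1, 2), (3, 14), (5, 9), (7, 1), (9, 13), (10, 11), (13, 3), (14, 8), (17, 5)])
v18: WRITE a=8  (a history now [(2, 17), (8, 12), (12, 16), (15, 13), (16, 0), (18, 8)])
v19: WRITE b=3  (b history now [(4, 8), (6, 13), (11, 14), (19, 3)])
v20: WRITE b=13  (b history now [(4, 8), (6, 13), (11, 14), (19, 3), (20, 13)])
v21: WRITE c=10  (c history now [(1, 2), (3, 14), (5, 9), (7, 1), (9, 13), (10, 11), (13, 3), (14, 8), (17, 5), (21, 10)])
v22: WRITE a=2  (a history now [(2, 17), (8, 12), (12, 16), (15, 13), (16, 0), (18, 8), (22, 2)])
v23: WRITE c=16  (c history now [(1, 2), (3, 14), (5, 9), (7, 1), (9, 13), (10, 11), (13, 3), (14, 8), (17, 5), (21, 10), (23, 16)])
v24: WRITE b=1  (b history now [(4, 8), (6, 13), (11, 14), (19, 3), (20, 13), (24, 1)])
v25: WRITE b=7  (b history now [(4, 8), (6, 13), (11, 14), (19, 3), (20, 13), (24, 1), (25, 7)])
READ c @v10: history=[(1, 2), (3, 14), (5, 9), (7, 1), (9, 13), (10, 11), (13, 3), (14, 8), (17, 5), (21, 10), (23, 16)] -> pick v10 -> 11
READ b @v13: history=[(4, 8), (6, 13), (11, 14), (19, 3), (20, 13), (24, 1), (25, 7)] -> pick v11 -> 14
v26: WRITE c=16  (c history now [(1, 2), (3, 14), (5, 9), (7, 1), (9, 13), (10, 11), (13, 3), (14, 8), (17, 5), (21, 10), (23, 16), (26, 16)])
READ b @v13: history=[(4, 8), (6, 13), (11, 14), (19, 3), (20, 13), (24, 1), (25, 7)] -> pick v11 -> 14
v27: WRITE b=9  (b history now [(4, 8), (6, 13), (11, 14), (19, 3), (20, 13), (24, 1), (25, 7), (27, 9)])
v28: WRITE c=13  (c history now [(1, 2), (3, 14), (5, 9), (7, 1), (9, 13), (10, 11), (13, 3), (14, 8), (17, 5), (21, 10), (23, 16), (26, 16), (28, 13)])
v29: WRITE a=15  (a history now [(2, 17), (8, 12), (12, 16), (15, 13), (16, 0), (18, 8), (22, 2), (29, 15)])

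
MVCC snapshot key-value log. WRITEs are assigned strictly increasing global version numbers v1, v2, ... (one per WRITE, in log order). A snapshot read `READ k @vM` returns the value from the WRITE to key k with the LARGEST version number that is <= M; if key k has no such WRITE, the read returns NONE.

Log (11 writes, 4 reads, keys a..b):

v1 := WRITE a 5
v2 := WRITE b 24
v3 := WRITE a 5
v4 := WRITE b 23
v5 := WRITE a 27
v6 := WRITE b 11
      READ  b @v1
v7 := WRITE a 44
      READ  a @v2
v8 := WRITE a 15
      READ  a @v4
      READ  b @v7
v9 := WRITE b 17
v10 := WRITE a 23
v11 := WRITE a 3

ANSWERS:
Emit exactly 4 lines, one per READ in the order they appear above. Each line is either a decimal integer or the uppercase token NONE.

v1: WRITE a=5  (a history now [(1, 5)])
v2: WRITE b=24  (b history now [(2, 24)])
v3: WRITE a=5  (a history now [(1, 5), (3, 5)])
v4: WRITE b=23  (b history now [(2, 24), (4, 23)])
v5: WRITE a=27  (a history now [(1, 5), (3, 5), (5, 27)])
v6: WRITE b=11  (b history now [(2, 24), (4, 23), (6, 11)])
READ b @v1: history=[(2, 24), (4, 23), (6, 11)] -> no version <= 1 -> NONE
v7: WRITE a=44  (a history now [(1, 5), (3, 5), (5, 27), (7, 44)])
READ a @v2: history=[(1, 5), (3, 5), (5, 27), (7, 44)] -> pick v1 -> 5
v8: WRITE a=15  (a history now [(1, 5), (3, 5), (5, 27), (7, 44), (8, 15)])
READ a @v4: history=[(1, 5), (3, 5), (5, 27), (7, 44), (8, 15)] -> pick v3 -> 5
READ b @v7: history=[(2, 24), (4, 23), (6, 11)] -> pick v6 -> 11
v9: WRITE b=17  (b history now [(2, 24), (4, 23), (6, 11), (9, 17)])
v10: WRITE a=23  (a history now [(1, 5), (3, 5), (5, 27), (7, 44), (8, 15), (10, 23)])
v11: WRITE a=3  (a history now [(1, 5), (3, 5), (5, 27), (7, 44), (8, 15), (10, 23), (11, 3)])

Answer: NONE
5
5
11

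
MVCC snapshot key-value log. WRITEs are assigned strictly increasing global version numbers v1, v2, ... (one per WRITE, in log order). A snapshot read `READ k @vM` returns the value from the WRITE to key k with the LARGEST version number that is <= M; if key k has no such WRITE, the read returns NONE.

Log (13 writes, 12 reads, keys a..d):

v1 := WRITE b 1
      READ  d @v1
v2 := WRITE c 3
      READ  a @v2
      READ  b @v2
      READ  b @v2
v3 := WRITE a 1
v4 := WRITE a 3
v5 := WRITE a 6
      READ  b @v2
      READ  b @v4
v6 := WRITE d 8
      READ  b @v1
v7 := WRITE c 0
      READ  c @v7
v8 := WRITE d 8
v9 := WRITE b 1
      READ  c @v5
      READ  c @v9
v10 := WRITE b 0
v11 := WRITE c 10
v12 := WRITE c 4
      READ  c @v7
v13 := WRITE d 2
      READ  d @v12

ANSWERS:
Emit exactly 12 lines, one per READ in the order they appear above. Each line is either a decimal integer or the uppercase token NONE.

v1: WRITE b=1  (b history now [(1, 1)])
READ d @v1: history=[] -> no version <= 1 -> NONE
v2: WRITE c=3  (c history now [(2, 3)])
READ a @v2: history=[] -> no version <= 2 -> NONE
READ b @v2: history=[(1, 1)] -> pick v1 -> 1
READ b @v2: history=[(1, 1)] -> pick v1 -> 1
v3: WRITE a=1  (a history now [(3, 1)])
v4: WRITE a=3  (a history now [(3, 1), (4, 3)])
v5: WRITE a=6  (a history now [(3, 1), (4, 3), (5, 6)])
READ b @v2: history=[(1, 1)] -> pick v1 -> 1
READ b @v4: history=[(1, 1)] -> pick v1 -> 1
v6: WRITE d=8  (d history now [(6, 8)])
READ b @v1: history=[(1, 1)] -> pick v1 -> 1
v7: WRITE c=0  (c history now [(2, 3), (7, 0)])
READ c @v7: history=[(2, 3), (7, 0)] -> pick v7 -> 0
v8: WRITE d=8  (d history now [(6, 8), (8, 8)])
v9: WRITE b=1  (b history now [(1, 1), (9, 1)])
READ c @v5: history=[(2, 3), (7, 0)] -> pick v2 -> 3
READ c @v9: history=[(2, 3), (7, 0)] -> pick v7 -> 0
v10: WRITE b=0  (b history now [(1, 1), (9, 1), (10, 0)])
v11: WRITE c=10  (c history now [(2, 3), (7, 0), (11, 10)])
v12: WRITE c=4  (c history now [(2, 3), (7, 0), (11, 10), (12, 4)])
READ c @v7: history=[(2, 3), (7, 0), (11, 10), (12, 4)] -> pick v7 -> 0
v13: WRITE d=2  (d history now [(6, 8), (8, 8), (13, 2)])
READ d @v12: history=[(6, 8), (8, 8), (13, 2)] -> pick v8 -> 8

Answer: NONE
NONE
1
1
1
1
1
0
3
0
0
8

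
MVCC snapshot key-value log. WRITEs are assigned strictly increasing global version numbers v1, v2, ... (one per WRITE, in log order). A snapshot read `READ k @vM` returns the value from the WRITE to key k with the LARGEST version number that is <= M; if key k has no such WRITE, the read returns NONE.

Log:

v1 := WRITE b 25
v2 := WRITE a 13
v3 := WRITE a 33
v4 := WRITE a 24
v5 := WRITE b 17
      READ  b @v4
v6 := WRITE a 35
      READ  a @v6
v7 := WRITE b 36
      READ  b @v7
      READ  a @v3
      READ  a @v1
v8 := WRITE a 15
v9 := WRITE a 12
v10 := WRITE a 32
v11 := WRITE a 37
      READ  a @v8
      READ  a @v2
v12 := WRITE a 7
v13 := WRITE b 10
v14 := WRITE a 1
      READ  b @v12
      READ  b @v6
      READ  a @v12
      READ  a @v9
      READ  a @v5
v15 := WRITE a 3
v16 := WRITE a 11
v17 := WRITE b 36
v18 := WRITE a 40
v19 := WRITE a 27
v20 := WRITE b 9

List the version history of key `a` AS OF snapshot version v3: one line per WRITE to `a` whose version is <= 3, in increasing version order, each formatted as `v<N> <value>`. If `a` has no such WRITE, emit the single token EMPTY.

Scan writes for key=a with version <= 3:
  v1 WRITE b 25 -> skip
  v2 WRITE a 13 -> keep
  v3 WRITE a 33 -> keep
  v4 WRITE a 24 -> drop (> snap)
  v5 WRITE b 17 -> skip
  v6 WRITE a 35 -> drop (> snap)
  v7 WRITE b 36 -> skip
  v8 WRITE a 15 -> drop (> snap)
  v9 WRITE a 12 -> drop (> snap)
  v10 WRITE a 32 -> drop (> snap)
  v11 WRITE a 37 -> drop (> snap)
  v12 WRITE a 7 -> drop (> snap)
  v13 WRITE b 10 -> skip
  v14 WRITE a 1 -> drop (> snap)
  v15 WRITE a 3 -> drop (> snap)
  v16 WRITE a 11 -> drop (> snap)
  v17 WRITE b 36 -> skip
  v18 WRITE a 40 -> drop (> snap)
  v19 WRITE a 27 -> drop (> snap)
  v20 WRITE b 9 -> skip
Collected: [(2, 13), (3, 33)]

Answer: v2 13
v3 33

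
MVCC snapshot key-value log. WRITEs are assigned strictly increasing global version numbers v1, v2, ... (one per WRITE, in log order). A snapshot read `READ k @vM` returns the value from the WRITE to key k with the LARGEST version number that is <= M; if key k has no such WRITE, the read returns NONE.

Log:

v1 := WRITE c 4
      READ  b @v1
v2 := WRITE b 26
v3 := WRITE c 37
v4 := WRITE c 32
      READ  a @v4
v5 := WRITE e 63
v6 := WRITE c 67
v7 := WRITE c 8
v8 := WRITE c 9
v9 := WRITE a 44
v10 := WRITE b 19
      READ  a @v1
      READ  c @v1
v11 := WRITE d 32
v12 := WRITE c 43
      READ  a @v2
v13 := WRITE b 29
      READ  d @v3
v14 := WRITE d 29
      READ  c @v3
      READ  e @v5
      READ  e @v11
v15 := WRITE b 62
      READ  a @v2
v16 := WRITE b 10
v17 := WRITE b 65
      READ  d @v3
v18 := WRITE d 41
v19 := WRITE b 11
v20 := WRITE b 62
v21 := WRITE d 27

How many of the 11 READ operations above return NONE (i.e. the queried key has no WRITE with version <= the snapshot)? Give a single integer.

v1: WRITE c=4  (c history now [(1, 4)])
READ b @v1: history=[] -> no version <= 1 -> NONE
v2: WRITE b=26  (b history now [(2, 26)])
v3: WRITE c=37  (c history now [(1, 4), (3, 37)])
v4: WRITE c=32  (c history now [(1, 4), (3, 37), (4, 32)])
READ a @v4: history=[] -> no version <= 4 -> NONE
v5: WRITE e=63  (e history now [(5, 63)])
v6: WRITE c=67  (c history now [(1, 4), (3, 37), (4, 32), (6, 67)])
v7: WRITE c=8  (c history now [(1, 4), (3, 37), (4, 32), (6, 67), (7, 8)])
v8: WRITE c=9  (c history now [(1, 4), (3, 37), (4, 32), (6, 67), (7, 8), (8, 9)])
v9: WRITE a=44  (a history now [(9, 44)])
v10: WRITE b=19  (b history now [(2, 26), (10, 19)])
READ a @v1: history=[(9, 44)] -> no version <= 1 -> NONE
READ c @v1: history=[(1, 4), (3, 37), (4, 32), (6, 67), (7, 8), (8, 9)] -> pick v1 -> 4
v11: WRITE d=32  (d history now [(11, 32)])
v12: WRITE c=43  (c history now [(1, 4), (3, 37), (4, 32), (6, 67), (7, 8), (8, 9), (12, 43)])
READ a @v2: history=[(9, 44)] -> no version <= 2 -> NONE
v13: WRITE b=29  (b history now [(2, 26), (10, 19), (13, 29)])
READ d @v3: history=[(11, 32)] -> no version <= 3 -> NONE
v14: WRITE d=29  (d history now [(11, 32), (14, 29)])
READ c @v3: history=[(1, 4), (3, 37), (4, 32), (6, 67), (7, 8), (8, 9), (12, 43)] -> pick v3 -> 37
READ e @v5: history=[(5, 63)] -> pick v5 -> 63
READ e @v11: history=[(5, 63)] -> pick v5 -> 63
v15: WRITE b=62  (b history now [(2, 26), (10, 19), (13, 29), (15, 62)])
READ a @v2: history=[(9, 44)] -> no version <= 2 -> NONE
v16: WRITE b=10  (b history now [(2, 26), (10, 19), (13, 29), (15, 62), (16, 10)])
v17: WRITE b=65  (b history now [(2, 26), (10, 19), (13, 29), (15, 62), (16, 10), (17, 65)])
READ d @v3: history=[(11, 32), (14, 29)] -> no version <= 3 -> NONE
v18: WRITE d=41  (d history now [(11, 32), (14, 29), (18, 41)])
v19: WRITE b=11  (b history now [(2, 26), (10, 19), (13, 29), (15, 62), (16, 10), (17, 65), (19, 11)])
v20: WRITE b=62  (b history now [(2, 26), (10, 19), (13, 29), (15, 62), (16, 10), (17, 65), (19, 11), (20, 62)])
v21: WRITE d=27  (d history now [(11, 32), (14, 29), (18, 41), (21, 27)])
Read results in order: ['NONE', 'NONE', 'NONE', '4', 'NONE', 'NONE', '37', '63', '63', 'NONE', 'NONE']
NONE count = 7

Answer: 7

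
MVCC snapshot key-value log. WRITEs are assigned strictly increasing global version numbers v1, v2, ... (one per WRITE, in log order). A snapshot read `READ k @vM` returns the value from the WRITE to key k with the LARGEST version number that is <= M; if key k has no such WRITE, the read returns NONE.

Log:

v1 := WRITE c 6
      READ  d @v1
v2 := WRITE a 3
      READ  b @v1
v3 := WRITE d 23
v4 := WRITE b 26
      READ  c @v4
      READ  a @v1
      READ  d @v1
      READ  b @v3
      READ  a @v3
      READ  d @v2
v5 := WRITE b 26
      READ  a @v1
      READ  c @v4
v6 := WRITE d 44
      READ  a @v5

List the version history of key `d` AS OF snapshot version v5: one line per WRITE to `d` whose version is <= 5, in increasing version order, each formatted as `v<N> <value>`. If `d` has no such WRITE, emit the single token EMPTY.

Scan writes for key=d with version <= 5:
  v1 WRITE c 6 -> skip
  v2 WRITE a 3 -> skip
  v3 WRITE d 23 -> keep
  v4 WRITE b 26 -> skip
  v5 WRITE b 26 -> skip
  v6 WRITE d 44 -> drop (> snap)
Collected: [(3, 23)]

Answer: v3 23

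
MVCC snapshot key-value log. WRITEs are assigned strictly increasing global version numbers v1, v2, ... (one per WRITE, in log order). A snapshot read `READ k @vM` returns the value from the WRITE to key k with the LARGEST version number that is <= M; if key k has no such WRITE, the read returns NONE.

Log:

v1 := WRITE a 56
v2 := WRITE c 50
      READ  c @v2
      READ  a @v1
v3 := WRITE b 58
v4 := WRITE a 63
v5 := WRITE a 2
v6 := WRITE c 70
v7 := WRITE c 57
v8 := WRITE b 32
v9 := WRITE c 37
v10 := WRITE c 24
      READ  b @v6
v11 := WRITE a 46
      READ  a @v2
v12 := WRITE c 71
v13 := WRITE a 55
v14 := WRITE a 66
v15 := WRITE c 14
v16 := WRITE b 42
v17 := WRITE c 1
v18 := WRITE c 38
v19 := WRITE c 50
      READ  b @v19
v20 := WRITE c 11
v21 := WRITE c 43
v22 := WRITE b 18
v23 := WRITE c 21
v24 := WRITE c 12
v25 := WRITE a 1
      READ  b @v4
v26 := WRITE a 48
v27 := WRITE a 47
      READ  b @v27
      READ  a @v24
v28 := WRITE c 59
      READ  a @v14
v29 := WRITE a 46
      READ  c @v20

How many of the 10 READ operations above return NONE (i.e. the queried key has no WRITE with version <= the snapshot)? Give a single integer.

v1: WRITE a=56  (a history now [(1, 56)])
v2: WRITE c=50  (c history now [(2, 50)])
READ c @v2: history=[(2, 50)] -> pick v2 -> 50
READ a @v1: history=[(1, 56)] -> pick v1 -> 56
v3: WRITE b=58  (b history now [(3, 58)])
v4: WRITE a=63  (a history now [(1, 56), (4, 63)])
v5: WRITE a=2  (a history now [(1, 56), (4, 63), (5, 2)])
v6: WRITE c=70  (c history now [(2, 50), (6, 70)])
v7: WRITE c=57  (c history now [(2, 50), (6, 70), (7, 57)])
v8: WRITE b=32  (b history now [(3, 58), (8, 32)])
v9: WRITE c=37  (c history now [(2, 50), (6, 70), (7, 57), (9, 37)])
v10: WRITE c=24  (c history now [(2, 50), (6, 70), (7, 57), (9, 37), (10, 24)])
READ b @v6: history=[(3, 58), (8, 32)] -> pick v3 -> 58
v11: WRITE a=46  (a history now [(1, 56), (4, 63), (5, 2), (11, 46)])
READ a @v2: history=[(1, 56), (4, 63), (5, 2), (11, 46)] -> pick v1 -> 56
v12: WRITE c=71  (c history now [(2, 50), (6, 70), (7, 57), (9, 37), (10, 24), (12, 71)])
v13: WRITE a=55  (a history now [(1, 56), (4, 63), (5, 2), (11, 46), (13, 55)])
v14: WRITE a=66  (a history now [(1, 56), (4, 63), (5, 2), (11, 46), (13, 55), (14, 66)])
v15: WRITE c=14  (c history now [(2, 50), (6, 70), (7, 57), (9, 37), (10, 24), (12, 71), (15, 14)])
v16: WRITE b=42  (b history now [(3, 58), (8, 32), (16, 42)])
v17: WRITE c=1  (c history now [(2, 50), (6, 70), (7, 57), (9, 37), (10, 24), (12, 71), (15, 14), (17, 1)])
v18: WRITE c=38  (c history now [(2, 50), (6, 70), (7, 57), (9, 37), (10, 24), (12, 71), (15, 14), (17, 1), (18, 38)])
v19: WRITE c=50  (c history now [(2, 50), (6, 70), (7, 57), (9, 37), (10, 24), (12, 71), (15, 14), (17, 1), (18, 38), (19, 50)])
READ b @v19: history=[(3, 58), (8, 32), (16, 42)] -> pick v16 -> 42
v20: WRITE c=11  (c history now [(2, 50), (6, 70), (7, 57), (9, 37), (10, 24), (12, 71), (15, 14), (17, 1), (18, 38), (19, 50), (20, 11)])
v21: WRITE c=43  (c history now [(2, 50), (6, 70), (7, 57), (9, 37), (10, 24), (12, 71), (15, 14), (17, 1), (18, 38), (19, 50), (20, 11), (21, 43)])
v22: WRITE b=18  (b history now [(3, 58), (8, 32), (16, 42), (22, 18)])
v23: WRITE c=21  (c history now [(2, 50), (6, 70), (7, 57), (9, 37), (10, 24), (12, 71), (15, 14), (17, 1), (18, 38), (19, 50), (20, 11), (21, 43), (23, 21)])
v24: WRITE c=12  (c history now [(2, 50), (6, 70), (7, 57), (9, 37), (10, 24), (12, 71), (15, 14), (17, 1), (18, 38), (19, 50), (20, 11), (21, 43), (23, 21), (24, 12)])
v25: WRITE a=1  (a history now [(1, 56), (4, 63), (5, 2), (11, 46), (13, 55), (14, 66), (25, 1)])
READ b @v4: history=[(3, 58), (8, 32), (16, 42), (22, 18)] -> pick v3 -> 58
v26: WRITE a=48  (a history now [(1, 56), (4, 63), (5, 2), (11, 46), (13, 55), (14, 66), (25, 1), (26, 48)])
v27: WRITE a=47  (a history now [(1, 56), (4, 63), (5, 2), (11, 46), (13, 55), (14, 66), (25, 1), (26, 48), (27, 47)])
READ b @v27: history=[(3, 58), (8, 32), (16, 42), (22, 18)] -> pick v22 -> 18
READ a @v24: history=[(1, 56), (4, 63), (5, 2), (11, 46), (13, 55), (14, 66), (25, 1), (26, 48), (27, 47)] -> pick v14 -> 66
v28: WRITE c=59  (c history now [(2, 50), (6, 70), (7, 57), (9, 37), (10, 24), (12, 71), (15, 14), (17, 1), (18, 38), (19, 50), (20, 11), (21, 43), (23, 21), (24, 12), (28, 59)])
READ a @v14: history=[(1, 56), (4, 63), (5, 2), (11, 46), (13, 55), (14, 66), (25, 1), (26, 48), (27, 47)] -> pick v14 -> 66
v29: WRITE a=46  (a history now [(1, 56), (4, 63), (5, 2), (11, 46), (13, 55), (14, 66), (25, 1), (26, 48), (27, 47), (29, 46)])
READ c @v20: history=[(2, 50), (6, 70), (7, 57), (9, 37), (10, 24), (12, 71), (15, 14), (17, 1), (18, 38), (19, 50), (20, 11), (21, 43), (23, 21), (24, 12), (28, 59)] -> pick v20 -> 11
Read results in order: ['50', '56', '58', '56', '42', '58', '18', '66', '66', '11']
NONE count = 0

Answer: 0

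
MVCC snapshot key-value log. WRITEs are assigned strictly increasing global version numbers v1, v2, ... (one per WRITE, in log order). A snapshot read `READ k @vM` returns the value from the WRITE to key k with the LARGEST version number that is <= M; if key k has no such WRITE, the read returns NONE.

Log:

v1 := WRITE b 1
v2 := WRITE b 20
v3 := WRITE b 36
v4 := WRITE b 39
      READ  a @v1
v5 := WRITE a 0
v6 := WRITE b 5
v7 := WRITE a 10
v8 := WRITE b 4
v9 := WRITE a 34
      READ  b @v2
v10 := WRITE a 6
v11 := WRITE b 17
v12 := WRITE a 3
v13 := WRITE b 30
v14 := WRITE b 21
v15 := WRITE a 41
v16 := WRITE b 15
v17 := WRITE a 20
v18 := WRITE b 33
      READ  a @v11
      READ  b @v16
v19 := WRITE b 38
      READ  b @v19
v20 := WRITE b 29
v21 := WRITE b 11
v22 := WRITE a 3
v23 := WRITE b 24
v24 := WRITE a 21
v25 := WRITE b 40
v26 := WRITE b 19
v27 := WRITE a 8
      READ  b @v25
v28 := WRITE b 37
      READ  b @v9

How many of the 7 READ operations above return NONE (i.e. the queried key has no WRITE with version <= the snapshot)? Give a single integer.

v1: WRITE b=1  (b history now [(1, 1)])
v2: WRITE b=20  (b history now [(1, 1), (2, 20)])
v3: WRITE b=36  (b history now [(1, 1), (2, 20), (3, 36)])
v4: WRITE b=39  (b history now [(1, 1), (2, 20), (3, 36), (4, 39)])
READ a @v1: history=[] -> no version <= 1 -> NONE
v5: WRITE a=0  (a history now [(5, 0)])
v6: WRITE b=5  (b history now [(1, 1), (2, 20), (3, 36), (4, 39), (6, 5)])
v7: WRITE a=10  (a history now [(5, 0), (7, 10)])
v8: WRITE b=4  (b history now [(1, 1), (2, 20), (3, 36), (4, 39), (6, 5), (8, 4)])
v9: WRITE a=34  (a history now [(5, 0), (7, 10), (9, 34)])
READ b @v2: history=[(1, 1), (2, 20), (3, 36), (4, 39), (6, 5), (8, 4)] -> pick v2 -> 20
v10: WRITE a=6  (a history now [(5, 0), (7, 10), (9, 34), (10, 6)])
v11: WRITE b=17  (b history now [(1, 1), (2, 20), (3, 36), (4, 39), (6, 5), (8, 4), (11, 17)])
v12: WRITE a=3  (a history now [(5, 0), (7, 10), (9, 34), (10, 6), (12, 3)])
v13: WRITE b=30  (b history now [(1, 1), (2, 20), (3, 36), (4, 39), (6, 5), (8, 4), (11, 17), (13, 30)])
v14: WRITE b=21  (b history now [(1, 1), (2, 20), (3, 36), (4, 39), (6, 5), (8, 4), (11, 17), (13, 30), (14, 21)])
v15: WRITE a=41  (a history now [(5, 0), (7, 10), (9, 34), (10, 6), (12, 3), (15, 41)])
v16: WRITE b=15  (b history now [(1, 1), (2, 20), (3, 36), (4, 39), (6, 5), (8, 4), (11, 17), (13, 30), (14, 21), (16, 15)])
v17: WRITE a=20  (a history now [(5, 0), (7, 10), (9, 34), (10, 6), (12, 3), (15, 41), (17, 20)])
v18: WRITE b=33  (b history now [(1, 1), (2, 20), (3, 36), (4, 39), (6, 5), (8, 4), (11, 17), (13, 30), (14, 21), (16, 15), (18, 33)])
READ a @v11: history=[(5, 0), (7, 10), (9, 34), (10, 6), (12, 3), (15, 41), (17, 20)] -> pick v10 -> 6
READ b @v16: history=[(1, 1), (2, 20), (3, 36), (4, 39), (6, 5), (8, 4), (11, 17), (13, 30), (14, 21), (16, 15), (18, 33)] -> pick v16 -> 15
v19: WRITE b=38  (b history now [(1, 1), (2, 20), (3, 36), (4, 39), (6, 5), (8, 4), (11, 17), (13, 30), (14, 21), (16, 15), (18, 33), (19, 38)])
READ b @v19: history=[(1, 1), (2, 20), (3, 36), (4, 39), (6, 5), (8, 4), (11, 17), (13, 30), (14, 21), (16, 15), (18, 33), (19, 38)] -> pick v19 -> 38
v20: WRITE b=29  (b history now [(1, 1), (2, 20), (3, 36), (4, 39), (6, 5), (8, 4), (11, 17), (13, 30), (14, 21), (16, 15), (18, 33), (19, 38), (20, 29)])
v21: WRITE b=11  (b history now [(1, 1), (2, 20), (3, 36), (4, 39), (6, 5), (8, 4), (11, 17), (13, 30), (14, 21), (16, 15), (18, 33), (19, 38), (20, 29), (21, 11)])
v22: WRITE a=3  (a history now [(5, 0), (7, 10), (9, 34), (10, 6), (12, 3), (15, 41), (17, 20), (22, 3)])
v23: WRITE b=24  (b history now [(1, 1), (2, 20), (3, 36), (4, 39), (6, 5), (8, 4), (11, 17), (13, 30), (14, 21), (16, 15), (18, 33), (19, 38), (20, 29), (21, 11), (23, 24)])
v24: WRITE a=21  (a history now [(5, 0), (7, 10), (9, 34), (10, 6), (12, 3), (15, 41), (17, 20), (22, 3), (24, 21)])
v25: WRITE b=40  (b history now [(1, 1), (2, 20), (3, 36), (4, 39), (6, 5), (8, 4), (11, 17), (13, 30), (14, 21), (16, 15), (18, 33), (19, 38), (20, 29), (21, 11), (23, 24), (25, 40)])
v26: WRITE b=19  (b history now [(1, 1), (2, 20), (3, 36), (4, 39), (6, 5), (8, 4), (11, 17), (13, 30), (14, 21), (16, 15), (18, 33), (19, 38), (20, 29), (21, 11), (23, 24), (25, 40), (26, 19)])
v27: WRITE a=8  (a history now [(5, 0), (7, 10), (9, 34), (10, 6), (12, 3), (15, 41), (17, 20), (22, 3), (24, 21), (27, 8)])
READ b @v25: history=[(1, 1), (2, 20), (3, 36), (4, 39), (6, 5), (8, 4), (11, 17), (13, 30), (14, 21), (16, 15), (18, 33), (19, 38), (20, 29), (21, 11), (23, 24), (25, 40), (26, 19)] -> pick v25 -> 40
v28: WRITE b=37  (b history now [(1, 1), (2, 20), (3, 36), (4, 39), (6, 5), (8, 4), (11, 17), (13, 30), (14, 21), (16, 15), (18, 33), (19, 38), (20, 29), (21, 11), (23, 24), (25, 40), (26, 19), (28, 37)])
READ b @v9: history=[(1, 1), (2, 20), (3, 36), (4, 39), (6, 5), (8, 4), (11, 17), (13, 30), (14, 21), (16, 15), (18, 33), (19, 38), (20, 29), (21, 11), (23, 24), (25, 40), (26, 19), (28, 37)] -> pick v8 -> 4
Read results in order: ['NONE', '20', '6', '15', '38', '40', '4']
NONE count = 1

Answer: 1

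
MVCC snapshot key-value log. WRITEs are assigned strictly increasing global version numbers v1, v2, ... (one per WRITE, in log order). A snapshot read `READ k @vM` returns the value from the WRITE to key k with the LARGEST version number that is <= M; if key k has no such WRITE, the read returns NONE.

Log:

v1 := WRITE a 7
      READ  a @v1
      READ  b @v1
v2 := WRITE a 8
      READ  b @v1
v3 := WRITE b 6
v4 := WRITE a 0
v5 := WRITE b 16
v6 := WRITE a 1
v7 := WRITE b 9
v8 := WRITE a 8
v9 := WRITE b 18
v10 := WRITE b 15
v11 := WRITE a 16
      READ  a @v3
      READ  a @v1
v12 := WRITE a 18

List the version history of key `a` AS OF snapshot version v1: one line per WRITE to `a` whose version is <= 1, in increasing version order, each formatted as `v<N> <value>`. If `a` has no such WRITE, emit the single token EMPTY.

Answer: v1 7

Derivation:
Scan writes for key=a with version <= 1:
  v1 WRITE a 7 -> keep
  v2 WRITE a 8 -> drop (> snap)
  v3 WRITE b 6 -> skip
  v4 WRITE a 0 -> drop (> snap)
  v5 WRITE b 16 -> skip
  v6 WRITE a 1 -> drop (> snap)
  v7 WRITE b 9 -> skip
  v8 WRITE a 8 -> drop (> snap)
  v9 WRITE b 18 -> skip
  v10 WRITE b 15 -> skip
  v11 WRITE a 16 -> drop (> snap)
  v12 WRITE a 18 -> drop (> snap)
Collected: [(1, 7)]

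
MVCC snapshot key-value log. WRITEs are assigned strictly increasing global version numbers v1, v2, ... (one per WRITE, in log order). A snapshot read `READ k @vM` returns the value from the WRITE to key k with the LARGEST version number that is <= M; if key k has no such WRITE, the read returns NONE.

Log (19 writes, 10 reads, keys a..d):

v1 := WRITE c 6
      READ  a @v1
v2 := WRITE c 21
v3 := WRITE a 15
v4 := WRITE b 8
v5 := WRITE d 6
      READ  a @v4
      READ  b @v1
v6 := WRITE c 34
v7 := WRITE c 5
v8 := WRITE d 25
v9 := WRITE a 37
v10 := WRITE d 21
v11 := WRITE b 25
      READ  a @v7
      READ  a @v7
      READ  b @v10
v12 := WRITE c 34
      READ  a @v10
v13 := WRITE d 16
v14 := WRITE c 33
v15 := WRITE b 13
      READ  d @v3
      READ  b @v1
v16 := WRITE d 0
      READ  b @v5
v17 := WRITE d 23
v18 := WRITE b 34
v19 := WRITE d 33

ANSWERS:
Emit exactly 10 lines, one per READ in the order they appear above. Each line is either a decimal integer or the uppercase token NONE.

v1: WRITE c=6  (c history now [(1, 6)])
READ a @v1: history=[] -> no version <= 1 -> NONE
v2: WRITE c=21  (c history now [(1, 6), (2, 21)])
v3: WRITE a=15  (a history now [(3, 15)])
v4: WRITE b=8  (b history now [(4, 8)])
v5: WRITE d=6  (d history now [(5, 6)])
READ a @v4: history=[(3, 15)] -> pick v3 -> 15
READ b @v1: history=[(4, 8)] -> no version <= 1 -> NONE
v6: WRITE c=34  (c history now [(1, 6), (2, 21), (6, 34)])
v7: WRITE c=5  (c history now [(1, 6), (2, 21), (6, 34), (7, 5)])
v8: WRITE d=25  (d history now [(5, 6), (8, 25)])
v9: WRITE a=37  (a history now [(3, 15), (9, 37)])
v10: WRITE d=21  (d history now [(5, 6), (8, 25), (10, 21)])
v11: WRITE b=25  (b history now [(4, 8), (11, 25)])
READ a @v7: history=[(3, 15), (9, 37)] -> pick v3 -> 15
READ a @v7: history=[(3, 15), (9, 37)] -> pick v3 -> 15
READ b @v10: history=[(4, 8), (11, 25)] -> pick v4 -> 8
v12: WRITE c=34  (c history now [(1, 6), (2, 21), (6, 34), (7, 5), (12, 34)])
READ a @v10: history=[(3, 15), (9, 37)] -> pick v9 -> 37
v13: WRITE d=16  (d history now [(5, 6), (8, 25), (10, 21), (13, 16)])
v14: WRITE c=33  (c history now [(1, 6), (2, 21), (6, 34), (7, 5), (12, 34), (14, 33)])
v15: WRITE b=13  (b history now [(4, 8), (11, 25), (15, 13)])
READ d @v3: history=[(5, 6), (8, 25), (10, 21), (13, 16)] -> no version <= 3 -> NONE
READ b @v1: history=[(4, 8), (11, 25), (15, 13)] -> no version <= 1 -> NONE
v16: WRITE d=0  (d history now [(5, 6), (8, 25), (10, 21), (13, 16), (16, 0)])
READ b @v5: history=[(4, 8), (11, 25), (15, 13)] -> pick v4 -> 8
v17: WRITE d=23  (d history now [(5, 6), (8, 25), (10, 21), (13, 16), (16, 0), (17, 23)])
v18: WRITE b=34  (b history now [(4, 8), (11, 25), (15, 13), (18, 34)])
v19: WRITE d=33  (d history now [(5, 6), (8, 25), (10, 21), (13, 16), (16, 0), (17, 23), (19, 33)])

Answer: NONE
15
NONE
15
15
8
37
NONE
NONE
8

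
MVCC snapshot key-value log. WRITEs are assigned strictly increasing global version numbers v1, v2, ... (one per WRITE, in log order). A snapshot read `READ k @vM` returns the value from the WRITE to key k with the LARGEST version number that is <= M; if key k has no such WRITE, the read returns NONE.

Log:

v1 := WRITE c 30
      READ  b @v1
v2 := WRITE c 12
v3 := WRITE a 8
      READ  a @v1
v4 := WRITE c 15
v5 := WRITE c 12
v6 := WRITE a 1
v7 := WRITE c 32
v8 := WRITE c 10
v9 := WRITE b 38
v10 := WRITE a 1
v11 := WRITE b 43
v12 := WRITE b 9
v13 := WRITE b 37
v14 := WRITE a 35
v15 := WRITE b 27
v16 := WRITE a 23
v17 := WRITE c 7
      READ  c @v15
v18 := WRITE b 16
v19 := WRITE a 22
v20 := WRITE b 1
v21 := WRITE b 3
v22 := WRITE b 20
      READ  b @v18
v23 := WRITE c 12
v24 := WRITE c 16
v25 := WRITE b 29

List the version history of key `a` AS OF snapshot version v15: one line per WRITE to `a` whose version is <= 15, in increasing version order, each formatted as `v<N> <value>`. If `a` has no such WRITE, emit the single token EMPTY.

Answer: v3 8
v6 1
v10 1
v14 35

Derivation:
Scan writes for key=a with version <= 15:
  v1 WRITE c 30 -> skip
  v2 WRITE c 12 -> skip
  v3 WRITE a 8 -> keep
  v4 WRITE c 15 -> skip
  v5 WRITE c 12 -> skip
  v6 WRITE a 1 -> keep
  v7 WRITE c 32 -> skip
  v8 WRITE c 10 -> skip
  v9 WRITE b 38 -> skip
  v10 WRITE a 1 -> keep
  v11 WRITE b 43 -> skip
  v12 WRITE b 9 -> skip
  v13 WRITE b 37 -> skip
  v14 WRITE a 35 -> keep
  v15 WRITE b 27 -> skip
  v16 WRITE a 23 -> drop (> snap)
  v17 WRITE c 7 -> skip
  v18 WRITE b 16 -> skip
  v19 WRITE a 22 -> drop (> snap)
  v20 WRITE b 1 -> skip
  v21 WRITE b 3 -> skip
  v22 WRITE b 20 -> skip
  v23 WRITE c 12 -> skip
  v24 WRITE c 16 -> skip
  v25 WRITE b 29 -> skip
Collected: [(3, 8), (6, 1), (10, 1), (14, 35)]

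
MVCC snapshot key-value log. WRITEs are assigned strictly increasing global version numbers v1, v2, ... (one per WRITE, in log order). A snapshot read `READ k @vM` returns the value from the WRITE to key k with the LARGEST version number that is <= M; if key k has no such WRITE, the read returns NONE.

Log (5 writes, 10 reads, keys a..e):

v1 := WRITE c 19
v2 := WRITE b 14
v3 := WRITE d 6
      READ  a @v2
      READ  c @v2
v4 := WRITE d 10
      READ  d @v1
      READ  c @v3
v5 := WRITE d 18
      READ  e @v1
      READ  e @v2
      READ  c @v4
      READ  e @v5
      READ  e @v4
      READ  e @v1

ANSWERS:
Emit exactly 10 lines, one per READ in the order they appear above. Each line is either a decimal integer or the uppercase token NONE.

Answer: NONE
19
NONE
19
NONE
NONE
19
NONE
NONE
NONE

Derivation:
v1: WRITE c=19  (c history now [(1, 19)])
v2: WRITE b=14  (b history now [(2, 14)])
v3: WRITE d=6  (d history now [(3, 6)])
READ a @v2: history=[] -> no version <= 2 -> NONE
READ c @v2: history=[(1, 19)] -> pick v1 -> 19
v4: WRITE d=10  (d history now [(3, 6), (4, 10)])
READ d @v1: history=[(3, 6), (4, 10)] -> no version <= 1 -> NONE
READ c @v3: history=[(1, 19)] -> pick v1 -> 19
v5: WRITE d=18  (d history now [(3, 6), (4, 10), (5, 18)])
READ e @v1: history=[] -> no version <= 1 -> NONE
READ e @v2: history=[] -> no version <= 2 -> NONE
READ c @v4: history=[(1, 19)] -> pick v1 -> 19
READ e @v5: history=[] -> no version <= 5 -> NONE
READ e @v4: history=[] -> no version <= 4 -> NONE
READ e @v1: history=[] -> no version <= 1 -> NONE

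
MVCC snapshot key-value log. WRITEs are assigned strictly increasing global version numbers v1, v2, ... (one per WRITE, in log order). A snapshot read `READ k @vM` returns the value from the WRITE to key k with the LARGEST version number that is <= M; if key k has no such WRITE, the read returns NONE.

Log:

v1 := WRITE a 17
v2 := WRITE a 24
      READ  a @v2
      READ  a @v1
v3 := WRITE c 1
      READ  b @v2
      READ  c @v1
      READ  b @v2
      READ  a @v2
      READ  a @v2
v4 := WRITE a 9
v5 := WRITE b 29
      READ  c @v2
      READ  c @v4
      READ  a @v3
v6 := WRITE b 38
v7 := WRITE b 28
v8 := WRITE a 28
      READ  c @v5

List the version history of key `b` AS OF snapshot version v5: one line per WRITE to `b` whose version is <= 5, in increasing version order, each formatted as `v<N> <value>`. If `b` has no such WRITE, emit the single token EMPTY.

Scan writes for key=b with version <= 5:
  v1 WRITE a 17 -> skip
  v2 WRITE a 24 -> skip
  v3 WRITE c 1 -> skip
  v4 WRITE a 9 -> skip
  v5 WRITE b 29 -> keep
  v6 WRITE b 38 -> drop (> snap)
  v7 WRITE b 28 -> drop (> snap)
  v8 WRITE a 28 -> skip
Collected: [(5, 29)]

Answer: v5 29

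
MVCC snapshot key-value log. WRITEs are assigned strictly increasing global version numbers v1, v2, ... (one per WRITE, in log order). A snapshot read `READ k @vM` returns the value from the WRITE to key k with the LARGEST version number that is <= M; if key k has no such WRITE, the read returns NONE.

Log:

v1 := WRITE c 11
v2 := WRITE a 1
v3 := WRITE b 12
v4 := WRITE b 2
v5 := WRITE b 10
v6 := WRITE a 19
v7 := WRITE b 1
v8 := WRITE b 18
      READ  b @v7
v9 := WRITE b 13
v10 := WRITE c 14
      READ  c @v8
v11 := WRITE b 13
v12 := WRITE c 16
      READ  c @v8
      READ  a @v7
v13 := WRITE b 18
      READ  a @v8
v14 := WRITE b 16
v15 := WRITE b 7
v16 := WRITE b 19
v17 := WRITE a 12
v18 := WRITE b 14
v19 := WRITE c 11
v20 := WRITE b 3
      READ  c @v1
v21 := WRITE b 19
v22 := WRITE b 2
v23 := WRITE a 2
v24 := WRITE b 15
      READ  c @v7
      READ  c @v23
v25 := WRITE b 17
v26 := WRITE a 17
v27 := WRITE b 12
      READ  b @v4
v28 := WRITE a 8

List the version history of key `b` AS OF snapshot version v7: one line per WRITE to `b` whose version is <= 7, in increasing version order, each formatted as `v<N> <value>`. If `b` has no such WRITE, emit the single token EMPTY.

Answer: v3 12
v4 2
v5 10
v7 1

Derivation:
Scan writes for key=b with version <= 7:
  v1 WRITE c 11 -> skip
  v2 WRITE a 1 -> skip
  v3 WRITE b 12 -> keep
  v4 WRITE b 2 -> keep
  v5 WRITE b 10 -> keep
  v6 WRITE a 19 -> skip
  v7 WRITE b 1 -> keep
  v8 WRITE b 18 -> drop (> snap)
  v9 WRITE b 13 -> drop (> snap)
  v10 WRITE c 14 -> skip
  v11 WRITE b 13 -> drop (> snap)
  v12 WRITE c 16 -> skip
  v13 WRITE b 18 -> drop (> snap)
  v14 WRITE b 16 -> drop (> snap)
  v15 WRITE b 7 -> drop (> snap)
  v16 WRITE b 19 -> drop (> snap)
  v17 WRITE a 12 -> skip
  v18 WRITE b 14 -> drop (> snap)
  v19 WRITE c 11 -> skip
  v20 WRITE b 3 -> drop (> snap)
  v21 WRITE b 19 -> drop (> snap)
  v22 WRITE b 2 -> drop (> snap)
  v23 WRITE a 2 -> skip
  v24 WRITE b 15 -> drop (> snap)
  v25 WRITE b 17 -> drop (> snap)
  v26 WRITE a 17 -> skip
  v27 WRITE b 12 -> drop (> snap)
  v28 WRITE a 8 -> skip
Collected: [(3, 12), (4, 2), (5, 10), (7, 1)]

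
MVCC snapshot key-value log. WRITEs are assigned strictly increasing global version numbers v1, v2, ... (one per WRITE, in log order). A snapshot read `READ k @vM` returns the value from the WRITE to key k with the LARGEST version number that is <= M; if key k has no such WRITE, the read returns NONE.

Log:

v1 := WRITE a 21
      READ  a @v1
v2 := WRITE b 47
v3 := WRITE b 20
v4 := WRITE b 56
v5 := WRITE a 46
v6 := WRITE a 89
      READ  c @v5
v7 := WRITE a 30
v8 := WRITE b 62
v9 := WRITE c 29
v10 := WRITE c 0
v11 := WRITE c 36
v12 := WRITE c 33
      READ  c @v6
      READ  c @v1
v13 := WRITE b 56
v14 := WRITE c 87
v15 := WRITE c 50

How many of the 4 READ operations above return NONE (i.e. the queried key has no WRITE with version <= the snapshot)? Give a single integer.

v1: WRITE a=21  (a history now [(1, 21)])
READ a @v1: history=[(1, 21)] -> pick v1 -> 21
v2: WRITE b=47  (b history now [(2, 47)])
v3: WRITE b=20  (b history now [(2, 47), (3, 20)])
v4: WRITE b=56  (b history now [(2, 47), (3, 20), (4, 56)])
v5: WRITE a=46  (a history now [(1, 21), (5, 46)])
v6: WRITE a=89  (a history now [(1, 21), (5, 46), (6, 89)])
READ c @v5: history=[] -> no version <= 5 -> NONE
v7: WRITE a=30  (a history now [(1, 21), (5, 46), (6, 89), (7, 30)])
v8: WRITE b=62  (b history now [(2, 47), (3, 20), (4, 56), (8, 62)])
v9: WRITE c=29  (c history now [(9, 29)])
v10: WRITE c=0  (c history now [(9, 29), (10, 0)])
v11: WRITE c=36  (c history now [(9, 29), (10, 0), (11, 36)])
v12: WRITE c=33  (c history now [(9, 29), (10, 0), (11, 36), (12, 33)])
READ c @v6: history=[(9, 29), (10, 0), (11, 36), (12, 33)] -> no version <= 6 -> NONE
READ c @v1: history=[(9, 29), (10, 0), (11, 36), (12, 33)] -> no version <= 1 -> NONE
v13: WRITE b=56  (b history now [(2, 47), (3, 20), (4, 56), (8, 62), (13, 56)])
v14: WRITE c=87  (c history now [(9, 29), (10, 0), (11, 36), (12, 33), (14, 87)])
v15: WRITE c=50  (c history now [(9, 29), (10, 0), (11, 36), (12, 33), (14, 87), (15, 50)])
Read results in order: ['21', 'NONE', 'NONE', 'NONE']
NONE count = 3

Answer: 3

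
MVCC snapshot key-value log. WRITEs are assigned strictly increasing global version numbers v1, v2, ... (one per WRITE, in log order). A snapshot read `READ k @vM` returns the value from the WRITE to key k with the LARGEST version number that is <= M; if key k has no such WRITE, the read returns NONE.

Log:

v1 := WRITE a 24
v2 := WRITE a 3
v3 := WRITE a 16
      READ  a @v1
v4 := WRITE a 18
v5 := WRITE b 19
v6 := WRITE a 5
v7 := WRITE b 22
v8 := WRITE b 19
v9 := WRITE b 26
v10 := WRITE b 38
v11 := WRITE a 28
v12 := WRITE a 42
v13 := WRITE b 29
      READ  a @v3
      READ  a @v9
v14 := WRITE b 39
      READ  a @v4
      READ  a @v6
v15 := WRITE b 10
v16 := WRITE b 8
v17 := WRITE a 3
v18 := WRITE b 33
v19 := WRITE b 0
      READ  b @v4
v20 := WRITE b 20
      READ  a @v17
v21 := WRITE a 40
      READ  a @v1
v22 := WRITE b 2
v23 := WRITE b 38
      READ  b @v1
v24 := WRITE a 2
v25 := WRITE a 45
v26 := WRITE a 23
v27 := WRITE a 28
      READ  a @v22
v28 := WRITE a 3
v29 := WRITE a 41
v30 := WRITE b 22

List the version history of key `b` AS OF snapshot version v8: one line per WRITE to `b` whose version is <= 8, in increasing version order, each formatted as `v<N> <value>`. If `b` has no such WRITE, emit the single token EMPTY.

Scan writes for key=b with version <= 8:
  v1 WRITE a 24 -> skip
  v2 WRITE a 3 -> skip
  v3 WRITE a 16 -> skip
  v4 WRITE a 18 -> skip
  v5 WRITE b 19 -> keep
  v6 WRITE a 5 -> skip
  v7 WRITE b 22 -> keep
  v8 WRITE b 19 -> keep
  v9 WRITE b 26 -> drop (> snap)
  v10 WRITE b 38 -> drop (> snap)
  v11 WRITE a 28 -> skip
  v12 WRITE a 42 -> skip
  v13 WRITE b 29 -> drop (> snap)
  v14 WRITE b 39 -> drop (> snap)
  v15 WRITE b 10 -> drop (> snap)
  v16 WRITE b 8 -> drop (> snap)
  v17 WRITE a 3 -> skip
  v18 WRITE b 33 -> drop (> snap)
  v19 WRITE b 0 -> drop (> snap)
  v20 WRITE b 20 -> drop (> snap)
  v21 WRITE a 40 -> skip
  v22 WRITE b 2 -> drop (> snap)
  v23 WRITE b 38 -> drop (> snap)
  v24 WRITE a 2 -> skip
  v25 WRITE a 45 -> skip
  v26 WRITE a 23 -> skip
  v27 WRITE a 28 -> skip
  v28 WRITE a 3 -> skip
  v29 WRITE a 41 -> skip
  v30 WRITE b 22 -> drop (> snap)
Collected: [(5, 19), (7, 22), (8, 19)]

Answer: v5 19
v7 22
v8 19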